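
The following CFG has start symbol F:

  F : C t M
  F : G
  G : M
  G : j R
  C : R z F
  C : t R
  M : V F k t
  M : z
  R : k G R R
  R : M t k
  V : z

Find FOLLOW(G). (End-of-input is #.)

{ #, k, t, z }

In F : G: G is at the end, add FOLLOW(F) = { #, k, t }.
In R : k G R R: add FIRST(R R) = { k, z }.
Union: FOLLOW(G) = { #, k, t, z }.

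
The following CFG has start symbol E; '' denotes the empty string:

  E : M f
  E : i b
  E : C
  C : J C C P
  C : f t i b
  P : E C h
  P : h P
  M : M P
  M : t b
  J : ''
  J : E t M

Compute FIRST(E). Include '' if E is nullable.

From E : M f: add FIRST(M) = { t }.
E : i b contributes {i}.
From E : C: add FIRST(C) = { f, i, t }.
Union: FIRST(E) = { f, i, t }.

{ f, i, t }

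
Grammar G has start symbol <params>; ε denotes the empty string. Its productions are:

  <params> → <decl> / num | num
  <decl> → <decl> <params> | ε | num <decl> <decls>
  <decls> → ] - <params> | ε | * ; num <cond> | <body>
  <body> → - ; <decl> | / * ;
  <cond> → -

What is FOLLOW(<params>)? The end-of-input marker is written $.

{ $, *, -, /, ], num }

<params> is the start symbol, so $ ∈ FOLLOW(<params>).
In <decl> → <decl> <params>: <params> is at the end, add FOLLOW(<decl>) = { *, -, /, ], num }.
In <decls> → ] - <params>: <params> is at the end, add FOLLOW(<decls>) = { *, -, /, ], num }.
Union: FOLLOW(<params>) = { $, *, -, /, ], num }.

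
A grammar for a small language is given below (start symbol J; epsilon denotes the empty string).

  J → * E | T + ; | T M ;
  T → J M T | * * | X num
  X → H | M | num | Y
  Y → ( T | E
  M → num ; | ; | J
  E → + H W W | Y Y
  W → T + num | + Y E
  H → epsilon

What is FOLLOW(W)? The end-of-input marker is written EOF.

In E → + H W W: add FIRST(W) = { (, *, +, ;, num }.
In E → + H W W: W is at the end, add FOLLOW(E) = { EOF, (, *, +, ;, num }.
Union: FOLLOW(W) = { EOF, (, *, +, ;, num }.

{ EOF, (, *, +, ;, num }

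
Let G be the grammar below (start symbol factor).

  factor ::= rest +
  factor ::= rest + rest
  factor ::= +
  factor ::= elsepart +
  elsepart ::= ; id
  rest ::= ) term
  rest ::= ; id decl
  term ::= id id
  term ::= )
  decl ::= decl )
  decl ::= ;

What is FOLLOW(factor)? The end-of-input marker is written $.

{ $ }

factor is the start symbol, so $ ∈ FOLLOW(factor).
Union: FOLLOW(factor) = { $ }.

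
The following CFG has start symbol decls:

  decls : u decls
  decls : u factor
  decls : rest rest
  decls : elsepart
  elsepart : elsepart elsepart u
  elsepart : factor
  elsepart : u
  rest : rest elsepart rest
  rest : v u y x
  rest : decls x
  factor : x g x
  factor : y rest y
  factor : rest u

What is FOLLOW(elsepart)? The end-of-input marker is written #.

In decls : elsepart: elsepart is at the end, add FOLLOW(decls) = { #, x }.
In elsepart : elsepart elsepart u: add FIRST(elsepart u) = { u, v, x, y }.
In elsepart : elsepart elsepart u: add FIRST(u) = { u }.
In rest : rest elsepart rest: add FIRST(rest) = { u, v, x, y }.
Union: FOLLOW(elsepart) = { #, u, v, x, y }.

{ #, u, v, x, y }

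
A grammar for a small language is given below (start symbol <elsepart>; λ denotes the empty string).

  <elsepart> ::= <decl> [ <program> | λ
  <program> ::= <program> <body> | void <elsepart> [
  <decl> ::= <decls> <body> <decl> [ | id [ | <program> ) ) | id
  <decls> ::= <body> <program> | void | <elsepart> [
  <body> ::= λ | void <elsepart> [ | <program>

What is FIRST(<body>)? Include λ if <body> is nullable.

<body> ::= λ contributes λ.
<body> ::= void <elsepart> [ contributes {void}.
From <body> ::= <program>: add FIRST(<program>) = { void }.
Union: FIRST(<body>) = { void, λ }.

{ void, λ }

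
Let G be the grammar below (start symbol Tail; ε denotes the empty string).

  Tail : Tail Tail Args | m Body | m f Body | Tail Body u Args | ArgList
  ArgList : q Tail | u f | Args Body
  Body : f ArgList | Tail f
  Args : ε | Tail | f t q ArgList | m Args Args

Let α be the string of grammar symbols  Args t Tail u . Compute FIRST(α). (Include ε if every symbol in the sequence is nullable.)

Add FIRST(Args)\{ε} = { f, m, q, u }; Args is nullable, continue.
t is a terminal; add {t} and stop.

{ f, m, q, t, u }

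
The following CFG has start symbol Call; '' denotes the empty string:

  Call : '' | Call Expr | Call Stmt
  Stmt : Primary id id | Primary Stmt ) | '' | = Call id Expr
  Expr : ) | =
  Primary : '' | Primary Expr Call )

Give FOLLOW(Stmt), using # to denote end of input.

In Call : Call Stmt: Stmt is at the end, add FOLLOW(Call) = { #, ), =, id }.
In Stmt : Primary Stmt ): add FIRST()) = { ) }.
Union: FOLLOW(Stmt) = { #, ), =, id }.

{ #, ), =, id }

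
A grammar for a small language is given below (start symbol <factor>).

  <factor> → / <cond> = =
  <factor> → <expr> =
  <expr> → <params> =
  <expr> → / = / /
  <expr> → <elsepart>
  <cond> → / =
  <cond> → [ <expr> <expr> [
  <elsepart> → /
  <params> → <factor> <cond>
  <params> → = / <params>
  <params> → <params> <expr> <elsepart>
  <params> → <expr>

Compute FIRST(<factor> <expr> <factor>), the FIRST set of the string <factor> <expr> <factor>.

{ /, = }

Add FIRST(<factor>) = { /, = }; <factor> is not nullable, stop.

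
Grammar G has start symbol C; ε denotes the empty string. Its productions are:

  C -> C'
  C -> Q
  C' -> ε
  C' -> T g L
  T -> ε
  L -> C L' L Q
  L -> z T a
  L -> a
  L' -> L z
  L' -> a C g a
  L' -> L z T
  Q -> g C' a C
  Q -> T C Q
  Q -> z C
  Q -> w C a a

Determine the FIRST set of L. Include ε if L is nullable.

{ a, g, w, z }

From L -> C L' L Q: C nullable, take FIRST(C) ∪ FIRST(L') = { a, g, w, z }.
L -> z T a contributes {z}.
L -> a contributes {a}.
Union: FIRST(L) = { a, g, w, z }.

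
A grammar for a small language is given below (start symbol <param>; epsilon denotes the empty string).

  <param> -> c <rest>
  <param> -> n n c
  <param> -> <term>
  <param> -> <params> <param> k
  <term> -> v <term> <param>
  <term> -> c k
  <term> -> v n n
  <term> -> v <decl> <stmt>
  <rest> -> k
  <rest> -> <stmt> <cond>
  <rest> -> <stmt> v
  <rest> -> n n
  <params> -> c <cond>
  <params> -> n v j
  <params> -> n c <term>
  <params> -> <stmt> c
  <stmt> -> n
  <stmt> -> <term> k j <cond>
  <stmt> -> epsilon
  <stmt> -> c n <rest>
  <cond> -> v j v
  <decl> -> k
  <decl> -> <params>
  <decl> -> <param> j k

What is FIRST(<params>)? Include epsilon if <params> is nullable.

{ c, n, v }

<params> -> c <cond> contributes {c}.
<params> -> n v j contributes {n}.
<params> -> n c <term> contributes {n}.
From <params> -> <stmt> c: <stmt> nullable, take FIRST(<stmt>) ∪ {c} = { c, n, v }.
Union: FIRST(<params>) = { c, n, v }.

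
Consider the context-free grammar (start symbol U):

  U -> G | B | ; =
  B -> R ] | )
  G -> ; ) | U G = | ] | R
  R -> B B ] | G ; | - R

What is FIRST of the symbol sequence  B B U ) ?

{ ), -, ;, ] }

Add FIRST(B) = { ), -, ;, ] }; B is not nullable, stop.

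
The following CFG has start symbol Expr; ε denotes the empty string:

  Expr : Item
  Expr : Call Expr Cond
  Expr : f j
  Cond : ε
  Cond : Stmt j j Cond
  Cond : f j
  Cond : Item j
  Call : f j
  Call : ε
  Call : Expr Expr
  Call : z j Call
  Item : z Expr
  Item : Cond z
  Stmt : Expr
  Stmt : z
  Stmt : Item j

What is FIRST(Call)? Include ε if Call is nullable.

Call : f j contributes {f}.
Call : ε contributes ε.
From Call : Expr Expr: add FIRST(Expr) = { f, z }.
Call : z j Call contributes {z}.
Union: FIRST(Call) = { f, z, ε }.

{ f, z, ε }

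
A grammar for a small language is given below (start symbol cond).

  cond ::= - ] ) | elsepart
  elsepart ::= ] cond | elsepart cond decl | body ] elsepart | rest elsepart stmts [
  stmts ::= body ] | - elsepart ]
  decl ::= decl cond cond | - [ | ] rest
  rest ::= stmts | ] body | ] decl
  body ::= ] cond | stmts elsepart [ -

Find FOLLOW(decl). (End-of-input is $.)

In elsepart ::= elsepart cond decl: decl is at the end, add FOLLOW(elsepart) = { $, -, [, ] }.
In decl ::= decl cond cond: add FIRST(cond cond) = { -, ] }.
In rest ::= ] decl: decl is at the end, add FOLLOW(rest) = { $, -, [, ] }.
Union: FOLLOW(decl) = { $, -, [, ] }.

{ $, -, [, ] }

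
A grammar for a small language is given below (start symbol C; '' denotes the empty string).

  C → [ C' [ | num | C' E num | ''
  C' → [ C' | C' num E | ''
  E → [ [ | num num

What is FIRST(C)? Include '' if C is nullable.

C → [ C' [ contributes {[}.
C → num contributes {num}.
From C → C' E num: C' nullable, take FIRST(C') ∪ FIRST(E) = { [, num }.
C → '' contributes ''.
Union: FIRST(C) = { [, num, '' }.

{ [, num, '' }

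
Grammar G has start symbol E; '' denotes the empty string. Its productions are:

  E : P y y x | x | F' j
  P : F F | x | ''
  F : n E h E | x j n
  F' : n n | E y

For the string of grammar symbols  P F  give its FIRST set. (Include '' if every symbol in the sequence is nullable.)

Add FIRST(P)\{''} = { n, x }; P is nullable, continue.
Add FIRST(F) = { n, x }; F is not nullable, stop.

{ n, x }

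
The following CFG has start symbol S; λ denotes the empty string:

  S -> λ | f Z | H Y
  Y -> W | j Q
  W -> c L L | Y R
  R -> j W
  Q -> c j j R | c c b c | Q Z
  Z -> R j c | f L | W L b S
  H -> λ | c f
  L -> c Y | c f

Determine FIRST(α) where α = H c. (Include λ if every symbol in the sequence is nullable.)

Add FIRST(H)\{λ} = { c }; H is nullable, continue.
c is a terminal; add {c} and stop.

{ c }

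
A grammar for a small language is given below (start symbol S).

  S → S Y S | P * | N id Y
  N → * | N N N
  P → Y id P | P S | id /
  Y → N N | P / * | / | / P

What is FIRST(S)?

{ *, /, id }

From S → S Y S: add FIRST(S) = { *, /, id }.
From S → P *: add FIRST(P) = { *, /, id }.
From S → N id Y: add FIRST(N) = { * }.
Union: FIRST(S) = { *, /, id }.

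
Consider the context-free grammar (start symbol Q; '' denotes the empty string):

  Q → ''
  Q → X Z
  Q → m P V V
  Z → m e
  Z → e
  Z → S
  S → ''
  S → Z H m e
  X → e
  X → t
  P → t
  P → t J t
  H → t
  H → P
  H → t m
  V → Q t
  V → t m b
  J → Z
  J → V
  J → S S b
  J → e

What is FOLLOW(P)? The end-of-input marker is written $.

In Q → m P V V: add FIRST(V V) = { e, m, t }.
In H → P: P is at the end, add FOLLOW(H) = { m }.
Union: FOLLOW(P) = { e, m, t }.

{ e, m, t }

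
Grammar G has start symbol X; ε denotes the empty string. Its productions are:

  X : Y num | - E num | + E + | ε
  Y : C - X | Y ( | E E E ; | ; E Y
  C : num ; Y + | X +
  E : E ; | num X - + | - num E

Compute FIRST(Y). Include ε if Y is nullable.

{ +, -, ;, num }

From Y : C - X: add FIRST(C) = { +, -, ;, num }.
From Y : Y (: add FIRST(Y) = { +, -, ;, num }.
From Y : E E E ;: add FIRST(E) = { -, num }.
Y : ; E Y contributes {;}.
Union: FIRST(Y) = { +, -, ;, num }.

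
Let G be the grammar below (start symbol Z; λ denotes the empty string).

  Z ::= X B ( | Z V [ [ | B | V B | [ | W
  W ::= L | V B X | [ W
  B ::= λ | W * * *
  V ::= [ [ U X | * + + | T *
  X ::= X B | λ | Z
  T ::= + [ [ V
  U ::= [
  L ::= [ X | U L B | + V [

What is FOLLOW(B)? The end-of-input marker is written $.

{ $, (, *, +, [ }

In Z ::= X B (: add FIRST(() = { ( }.
In Z ::= B: B is at the end, add FOLLOW(Z) = { $, (, *, +, [ }.
In Z ::= V B: B is at the end, add FOLLOW(Z) = { $, (, *, +, [ }.
In W ::= V B X: add FIRST(X)\{λ} = { (, *, +, [ }.
  Since X is nullable, also add FOLLOW(W) = { $, (, *, +, [ }.
In X ::= X B: B is at the end, add FOLLOW(X) = { $, (, *, +, [ }.
In L ::= U L B: B is at the end, add FOLLOW(L) = { $, (, *, +, [ }.
Union: FOLLOW(B) = { $, (, *, +, [ }.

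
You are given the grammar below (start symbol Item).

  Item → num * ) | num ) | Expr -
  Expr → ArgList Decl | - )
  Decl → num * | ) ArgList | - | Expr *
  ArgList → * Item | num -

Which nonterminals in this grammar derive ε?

{ } (none)

No nonterminal has an empty production or an RHS whose symbols are all nullable.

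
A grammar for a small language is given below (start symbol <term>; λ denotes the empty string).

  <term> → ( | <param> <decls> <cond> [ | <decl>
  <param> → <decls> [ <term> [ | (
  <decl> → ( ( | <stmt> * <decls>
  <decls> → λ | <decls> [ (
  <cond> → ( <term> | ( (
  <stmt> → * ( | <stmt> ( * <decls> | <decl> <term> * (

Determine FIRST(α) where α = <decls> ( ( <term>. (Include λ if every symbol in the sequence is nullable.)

{ (, [ }

Add FIRST(<decls>)\{λ} = { [ }; <decls> is nullable, continue.
( is a terminal; add {(} and stop.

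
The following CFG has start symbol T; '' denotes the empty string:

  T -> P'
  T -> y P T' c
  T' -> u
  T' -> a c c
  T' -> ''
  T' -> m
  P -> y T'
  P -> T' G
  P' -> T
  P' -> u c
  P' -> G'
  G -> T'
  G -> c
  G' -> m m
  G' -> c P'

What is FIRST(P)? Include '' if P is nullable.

P -> y T' contributes {y}.
From P -> T' G: T', G nullable, take FIRST(T') ∪ FIRST(G) = { a, c, m, u }; also '' since the whole RHS is nullable.
Union: FIRST(P) = { a, c, m, u, y, '' }.

{ a, c, m, u, y, '' }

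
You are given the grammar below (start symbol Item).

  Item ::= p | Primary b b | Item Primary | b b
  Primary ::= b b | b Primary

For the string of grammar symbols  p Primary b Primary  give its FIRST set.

p is a terminal; add {p} and stop.

{ p }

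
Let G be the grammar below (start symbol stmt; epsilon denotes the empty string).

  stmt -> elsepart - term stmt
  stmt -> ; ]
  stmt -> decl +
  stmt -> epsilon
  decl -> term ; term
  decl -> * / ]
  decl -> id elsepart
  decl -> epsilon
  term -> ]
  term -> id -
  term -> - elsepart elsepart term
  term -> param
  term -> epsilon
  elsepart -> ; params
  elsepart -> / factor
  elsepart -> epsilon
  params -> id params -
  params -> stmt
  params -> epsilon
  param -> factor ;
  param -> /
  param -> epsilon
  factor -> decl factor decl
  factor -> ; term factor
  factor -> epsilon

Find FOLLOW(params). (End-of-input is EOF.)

{ EOF, *, +, -, /, ;, ], id }

In elsepart -> ; params: params is at the end, add FOLLOW(elsepart) = { EOF, *, +, -, /, ;, ], id }.
In params -> id params -: add FIRST(-) = { - }.
Union: FOLLOW(params) = { EOF, *, +, -, /, ;, ], id }.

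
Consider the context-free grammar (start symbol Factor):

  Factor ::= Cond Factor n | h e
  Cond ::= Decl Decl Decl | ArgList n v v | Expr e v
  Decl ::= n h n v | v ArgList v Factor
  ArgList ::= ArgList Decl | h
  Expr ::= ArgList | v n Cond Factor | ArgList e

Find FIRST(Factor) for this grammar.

From Factor ::= Cond Factor n: add FIRST(Cond) = { h, n, v }.
Factor ::= h e contributes {h}.
Union: FIRST(Factor) = { h, n, v }.

{ h, n, v }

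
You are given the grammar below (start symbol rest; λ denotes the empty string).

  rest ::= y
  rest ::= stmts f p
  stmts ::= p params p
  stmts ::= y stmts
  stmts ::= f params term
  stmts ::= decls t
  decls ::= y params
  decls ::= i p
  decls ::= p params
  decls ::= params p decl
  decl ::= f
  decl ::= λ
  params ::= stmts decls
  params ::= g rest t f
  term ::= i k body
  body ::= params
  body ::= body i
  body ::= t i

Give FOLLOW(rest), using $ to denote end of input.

{ $, t }

rest is the start symbol, so $ ∈ FOLLOW(rest).
In params ::= g rest t f: add FIRST(t f) = { t }.
Union: FOLLOW(rest) = { $, t }.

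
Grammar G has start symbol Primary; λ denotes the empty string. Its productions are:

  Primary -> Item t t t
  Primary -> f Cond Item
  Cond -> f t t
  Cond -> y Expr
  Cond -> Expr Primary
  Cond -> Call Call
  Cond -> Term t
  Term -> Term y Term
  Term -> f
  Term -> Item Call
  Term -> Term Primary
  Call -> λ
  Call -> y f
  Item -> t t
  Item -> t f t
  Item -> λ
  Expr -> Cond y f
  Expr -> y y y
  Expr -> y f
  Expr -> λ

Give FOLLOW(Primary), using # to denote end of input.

{ #, f, t, y }

Primary is the start symbol, so # ∈ FOLLOW(Primary).
In Cond -> Expr Primary: Primary is at the end, add FOLLOW(Cond) = { #, f, t, y }.
In Term -> Term Primary: Primary is at the end, add FOLLOW(Term) = { f, t, y }.
Union: FOLLOW(Primary) = { #, f, t, y }.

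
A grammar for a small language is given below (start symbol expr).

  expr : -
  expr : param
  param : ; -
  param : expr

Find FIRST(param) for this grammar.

{ -, ; }

param : ; - contributes {;}.
From param : expr: add FIRST(expr) = { -, ; }.
Union: FIRST(param) = { -, ; }.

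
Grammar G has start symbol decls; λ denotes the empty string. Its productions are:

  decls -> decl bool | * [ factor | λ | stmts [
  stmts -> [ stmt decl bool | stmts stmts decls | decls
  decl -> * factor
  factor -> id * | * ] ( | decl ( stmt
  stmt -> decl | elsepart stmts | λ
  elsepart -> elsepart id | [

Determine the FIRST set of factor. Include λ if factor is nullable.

{ *, id }

factor -> id * contributes {id}.
factor -> * ] ( contributes {*}.
From factor -> decl ( stmt: add FIRST(decl) = { * }.
Union: FIRST(factor) = { *, id }.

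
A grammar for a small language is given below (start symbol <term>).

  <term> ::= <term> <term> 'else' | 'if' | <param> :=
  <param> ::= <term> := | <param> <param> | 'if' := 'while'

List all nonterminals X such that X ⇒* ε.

{ } (none)

No nonterminal has an empty production or an RHS whose symbols are all nullable.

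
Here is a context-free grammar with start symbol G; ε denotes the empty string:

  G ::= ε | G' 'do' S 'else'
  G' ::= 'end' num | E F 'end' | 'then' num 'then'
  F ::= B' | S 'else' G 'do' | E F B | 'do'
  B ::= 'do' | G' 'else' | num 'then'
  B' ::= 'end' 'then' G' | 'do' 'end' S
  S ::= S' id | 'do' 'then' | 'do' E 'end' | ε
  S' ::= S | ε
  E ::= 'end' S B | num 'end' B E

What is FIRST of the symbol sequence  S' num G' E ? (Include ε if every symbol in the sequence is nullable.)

{ 'do', id, num }

Add FIRST(S')\{ε} = { 'do', id }; S' is nullable, continue.
num is a terminal; add {num} and stop.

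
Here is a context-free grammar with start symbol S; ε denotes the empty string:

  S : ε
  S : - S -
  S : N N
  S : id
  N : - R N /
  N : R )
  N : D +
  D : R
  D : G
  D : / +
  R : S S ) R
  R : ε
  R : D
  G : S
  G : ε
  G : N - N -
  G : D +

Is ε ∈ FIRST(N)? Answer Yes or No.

Nullable nonterminals: D, G, R, S.
No production of N has an RHS whose symbols are all nullable, so N is not nullable.

No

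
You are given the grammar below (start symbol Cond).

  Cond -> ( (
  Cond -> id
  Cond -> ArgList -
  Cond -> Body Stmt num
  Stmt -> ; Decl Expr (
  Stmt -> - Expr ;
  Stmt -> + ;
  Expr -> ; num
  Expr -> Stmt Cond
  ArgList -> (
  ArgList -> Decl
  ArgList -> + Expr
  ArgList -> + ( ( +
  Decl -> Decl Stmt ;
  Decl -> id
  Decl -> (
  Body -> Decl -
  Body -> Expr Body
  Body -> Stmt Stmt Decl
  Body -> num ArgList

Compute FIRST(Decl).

{ (, id }

From Decl -> Decl Stmt ;: add FIRST(Decl) = { (, id }.
Decl -> id contributes {id}.
Decl -> ( contributes {(}.
Union: FIRST(Decl) = { (, id }.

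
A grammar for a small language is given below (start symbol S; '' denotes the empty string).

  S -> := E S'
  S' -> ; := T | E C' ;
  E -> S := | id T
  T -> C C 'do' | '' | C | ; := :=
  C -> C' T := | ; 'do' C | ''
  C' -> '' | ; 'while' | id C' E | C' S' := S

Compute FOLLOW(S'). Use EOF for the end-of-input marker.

In S -> := E S': S' is at the end, add FOLLOW(S) = { EOF, 'do', :=, ;, id }.
In C' -> C' S' := S: add FIRST(:= S) = { := }.
Union: FOLLOW(S') = { EOF, 'do', :=, ;, id }.

{ EOF, 'do', :=, ;, id }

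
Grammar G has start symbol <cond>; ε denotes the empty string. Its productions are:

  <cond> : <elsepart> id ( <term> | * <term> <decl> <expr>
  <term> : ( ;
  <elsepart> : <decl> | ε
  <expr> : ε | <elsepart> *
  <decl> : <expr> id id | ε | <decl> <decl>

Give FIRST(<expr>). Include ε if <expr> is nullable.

<expr> : ε contributes ε.
From <expr> : <elsepart> *: <elsepart> nullable, take FIRST(<elsepart>) ∪ {*} = { *, id }.
Union: FIRST(<expr>) = { *, id, ε }.

{ *, id, ε }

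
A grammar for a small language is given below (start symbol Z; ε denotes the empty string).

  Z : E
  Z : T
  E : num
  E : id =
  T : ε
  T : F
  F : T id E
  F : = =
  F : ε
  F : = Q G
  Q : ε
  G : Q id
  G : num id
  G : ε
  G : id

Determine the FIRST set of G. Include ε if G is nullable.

From G : Q id: Q nullable, take FIRST(Q) ∪ {id} = { id }.
G : num id contributes {num}.
G : ε contributes ε.
G : id contributes {id}.
Union: FIRST(G) = { id, num, ε }.

{ id, num, ε }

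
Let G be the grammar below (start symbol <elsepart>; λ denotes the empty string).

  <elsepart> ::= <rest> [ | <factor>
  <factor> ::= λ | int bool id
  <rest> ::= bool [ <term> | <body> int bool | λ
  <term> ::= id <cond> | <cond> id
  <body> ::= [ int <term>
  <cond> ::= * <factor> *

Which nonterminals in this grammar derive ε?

Directly nullable (have an λ-production): <factor>, <rest>.
<elsepart> ::= <factor> with every symbol nullable, so <elsepart> is nullable.
No other nonterminal has a production whose RHS symbols are all nullable.

{ <elsepart>, <factor>, <rest> }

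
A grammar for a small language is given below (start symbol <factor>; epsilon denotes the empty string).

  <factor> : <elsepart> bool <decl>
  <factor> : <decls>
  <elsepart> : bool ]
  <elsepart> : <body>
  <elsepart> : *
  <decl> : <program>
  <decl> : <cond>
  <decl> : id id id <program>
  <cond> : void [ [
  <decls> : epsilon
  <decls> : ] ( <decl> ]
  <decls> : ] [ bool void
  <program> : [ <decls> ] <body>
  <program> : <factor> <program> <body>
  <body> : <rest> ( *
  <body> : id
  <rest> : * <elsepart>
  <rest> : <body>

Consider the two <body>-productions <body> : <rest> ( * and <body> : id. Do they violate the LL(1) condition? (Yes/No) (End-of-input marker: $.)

Yes

FIRST(<rest> ( *) = { *, id } and FIRST(id) = { id }.
Both contain id, so the two alternatives are not disjoint — LL(1) conflict.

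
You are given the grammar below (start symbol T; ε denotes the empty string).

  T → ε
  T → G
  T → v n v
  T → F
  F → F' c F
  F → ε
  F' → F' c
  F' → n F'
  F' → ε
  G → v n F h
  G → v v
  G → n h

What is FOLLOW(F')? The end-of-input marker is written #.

{ c }

In F → F' c F: add FIRST(c F) = { c }.
In F' → F' c: add FIRST(c) = { c }.
In F' → n F': F' is at the end, add FOLLOW(F') = { c }.
Union: FOLLOW(F') = { c }.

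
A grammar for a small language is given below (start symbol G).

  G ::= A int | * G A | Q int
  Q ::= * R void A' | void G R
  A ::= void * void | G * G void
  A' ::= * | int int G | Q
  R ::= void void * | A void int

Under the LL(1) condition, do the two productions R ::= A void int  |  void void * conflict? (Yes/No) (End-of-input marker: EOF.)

Yes

FIRST(A void int) = { *, void } and FIRST(void void *) = { void }.
Both contain void, so the two alternatives are not disjoint — LL(1) conflict.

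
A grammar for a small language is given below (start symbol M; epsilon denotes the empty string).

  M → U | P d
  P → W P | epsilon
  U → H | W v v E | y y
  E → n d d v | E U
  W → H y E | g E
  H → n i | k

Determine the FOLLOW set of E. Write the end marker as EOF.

In U → W v v E: E is at the end, add FOLLOW(U) = { EOF, d, g, k, n, v, y }.
In E → E U: add FIRST(U) = { g, k, n, y }.
In W → H y E: E is at the end, add FOLLOW(W) = { d, g, k, n, v }.
In W → g E: E is at the end, add FOLLOW(W) = { d, g, k, n, v }.
Union: FOLLOW(E) = { EOF, d, g, k, n, v, y }.

{ EOF, d, g, k, n, v, y }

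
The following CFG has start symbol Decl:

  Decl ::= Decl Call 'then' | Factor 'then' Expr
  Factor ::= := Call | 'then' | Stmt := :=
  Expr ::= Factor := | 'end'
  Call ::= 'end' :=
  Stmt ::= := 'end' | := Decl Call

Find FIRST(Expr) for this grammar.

From Expr ::= Factor :=: add FIRST(Factor) = { 'then', := }.
Expr ::= 'end' contributes {'end'}.
Union: FIRST(Expr) = { 'end', 'then', := }.

{ 'end', 'then', := }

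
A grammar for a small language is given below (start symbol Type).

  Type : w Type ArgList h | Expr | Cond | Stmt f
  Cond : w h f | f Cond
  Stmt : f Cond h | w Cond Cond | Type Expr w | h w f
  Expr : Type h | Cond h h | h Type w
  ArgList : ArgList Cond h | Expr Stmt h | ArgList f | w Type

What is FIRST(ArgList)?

{ f, h, w }

From ArgList : ArgList Cond h: add FIRST(ArgList) = { f, h, w }.
From ArgList : Expr Stmt h: add FIRST(Expr) = { f, h, w }.
From ArgList : ArgList f: add FIRST(ArgList) = { f, h, w }.
ArgList : w Type contributes {w}.
Union: FIRST(ArgList) = { f, h, w }.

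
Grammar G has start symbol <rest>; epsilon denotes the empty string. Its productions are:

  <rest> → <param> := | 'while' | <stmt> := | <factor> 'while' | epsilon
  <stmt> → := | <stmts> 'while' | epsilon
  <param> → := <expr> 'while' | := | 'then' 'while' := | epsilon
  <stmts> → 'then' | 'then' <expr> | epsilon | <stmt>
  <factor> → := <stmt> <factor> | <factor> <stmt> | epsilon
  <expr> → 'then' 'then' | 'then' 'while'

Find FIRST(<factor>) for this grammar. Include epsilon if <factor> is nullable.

{ 'then', 'while', :=, epsilon }

<factor> → := <stmt> <factor> contributes {:=}.
From <factor> → <factor> <stmt>: <factor>, <stmt> nullable, take FIRST(<factor>) ∪ FIRST(<stmt>) = { 'then', 'while', := }; also epsilon since the whole RHS is nullable.
<factor> → epsilon contributes epsilon.
Union: FIRST(<factor>) = { 'then', 'while', :=, epsilon }.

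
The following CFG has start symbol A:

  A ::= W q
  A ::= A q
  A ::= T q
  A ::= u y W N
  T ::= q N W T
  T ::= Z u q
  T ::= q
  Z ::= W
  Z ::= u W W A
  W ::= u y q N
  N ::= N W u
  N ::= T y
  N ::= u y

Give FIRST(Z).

{ u }

From Z ::= W: add FIRST(W) = { u }.
Z ::= u W W A contributes {u}.
Union: FIRST(Z) = { u }.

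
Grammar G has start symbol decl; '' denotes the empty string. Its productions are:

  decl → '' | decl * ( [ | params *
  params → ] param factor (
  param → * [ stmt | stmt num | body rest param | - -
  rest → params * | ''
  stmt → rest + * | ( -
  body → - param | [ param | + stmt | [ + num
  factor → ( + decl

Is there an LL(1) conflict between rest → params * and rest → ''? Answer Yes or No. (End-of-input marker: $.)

FIRST(params *) = { ] } and FIRST('') = { '' }.
The second alternative is nullable and FOLLOW(rest) = { (, *, +, -, [, ] } shares ] with FIRST of the first — conflict.

Yes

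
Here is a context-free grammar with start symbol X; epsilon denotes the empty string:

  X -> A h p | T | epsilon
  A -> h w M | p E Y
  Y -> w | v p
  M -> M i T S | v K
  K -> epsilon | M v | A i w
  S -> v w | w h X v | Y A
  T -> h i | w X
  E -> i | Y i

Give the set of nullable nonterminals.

Directly nullable (have an epsilon-production): X, K.
No other nonterminal has a production whose RHS symbols are all nullable.

{ K, X }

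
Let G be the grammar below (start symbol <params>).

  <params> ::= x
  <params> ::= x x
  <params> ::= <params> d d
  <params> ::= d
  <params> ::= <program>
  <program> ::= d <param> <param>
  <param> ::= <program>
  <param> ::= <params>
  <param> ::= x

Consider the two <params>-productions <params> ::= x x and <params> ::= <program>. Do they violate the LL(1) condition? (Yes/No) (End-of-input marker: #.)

FIRST(x x) = { x } and FIRST(<program>) = { d }.
The FIRST sets are disjoint and neither alternative is nullable — no conflict.

No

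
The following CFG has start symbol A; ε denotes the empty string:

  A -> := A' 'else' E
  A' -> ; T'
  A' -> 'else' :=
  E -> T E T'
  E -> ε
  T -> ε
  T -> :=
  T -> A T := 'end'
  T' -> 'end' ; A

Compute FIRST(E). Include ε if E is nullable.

From E -> T E T': T, E nullable, take FIRST(T) ∪ FIRST(E) ∪ FIRST(T') = { 'end', := }.
E -> ε contributes ε.
Union: FIRST(E) = { 'end', :=, ε }.

{ 'end', :=, ε }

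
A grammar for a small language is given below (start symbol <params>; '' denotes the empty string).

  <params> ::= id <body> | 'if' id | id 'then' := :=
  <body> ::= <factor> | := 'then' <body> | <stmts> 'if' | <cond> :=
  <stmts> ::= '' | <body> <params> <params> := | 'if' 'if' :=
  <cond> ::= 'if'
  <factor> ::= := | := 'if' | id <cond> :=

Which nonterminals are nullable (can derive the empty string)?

Directly nullable (have an ''-production): <stmts>.
No other nonterminal has a production whose RHS symbols are all nullable.

{ <stmts> }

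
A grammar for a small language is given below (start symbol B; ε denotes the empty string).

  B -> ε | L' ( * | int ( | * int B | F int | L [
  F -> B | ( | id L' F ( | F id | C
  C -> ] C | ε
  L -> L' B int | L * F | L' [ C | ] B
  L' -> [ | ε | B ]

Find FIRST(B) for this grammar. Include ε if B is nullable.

{ (, *, [, ], id, int, ε }

B -> ε contributes ε.
From B -> L' ( *: L' nullable, take FIRST(L') ∪ {(} = { (, *, [, ], id, int }.
B -> int ( contributes {int}.
B -> * int B contributes {*}.
From B -> F int: F nullable, take FIRST(F) ∪ {int} = { (, *, [, ], id, int }.
From B -> L [: add FIRST(L) = { (, *, [, ], id, int }.
Union: FIRST(B) = { (, *, [, ], id, int, ε }.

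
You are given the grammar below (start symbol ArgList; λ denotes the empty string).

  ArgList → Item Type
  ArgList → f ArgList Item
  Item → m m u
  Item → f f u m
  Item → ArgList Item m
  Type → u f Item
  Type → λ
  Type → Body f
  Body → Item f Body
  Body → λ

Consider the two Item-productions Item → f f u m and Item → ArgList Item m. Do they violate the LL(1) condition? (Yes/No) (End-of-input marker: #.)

FIRST(f f u m) = { f } and FIRST(ArgList Item m) = { f, m }.
Both contain f, so the two alternatives are not disjoint — LL(1) conflict.

Yes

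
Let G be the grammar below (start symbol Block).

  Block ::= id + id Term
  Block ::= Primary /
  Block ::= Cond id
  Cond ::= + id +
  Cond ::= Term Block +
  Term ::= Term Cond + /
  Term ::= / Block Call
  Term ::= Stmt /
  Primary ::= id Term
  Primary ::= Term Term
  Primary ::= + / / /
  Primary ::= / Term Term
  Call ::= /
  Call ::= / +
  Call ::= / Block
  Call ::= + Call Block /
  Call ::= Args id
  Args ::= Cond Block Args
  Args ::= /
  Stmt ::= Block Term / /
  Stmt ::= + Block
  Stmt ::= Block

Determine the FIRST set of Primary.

{ +, /, id }

Primary ::= id Term contributes {id}.
From Primary ::= Term Term: add FIRST(Term) = { +, /, id }.
Primary ::= + / / / contributes {+}.
Primary ::= / Term Term contributes {/}.
Union: FIRST(Primary) = { +, /, id }.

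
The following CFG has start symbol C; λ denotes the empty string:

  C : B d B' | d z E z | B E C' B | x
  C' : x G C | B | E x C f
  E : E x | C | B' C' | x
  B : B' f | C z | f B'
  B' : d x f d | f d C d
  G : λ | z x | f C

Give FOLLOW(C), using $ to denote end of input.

{ $, d, f, x, z }

C is the start symbol, so $ ∈ FOLLOW(C).
In C' : x G C: C is at the end, add FOLLOW(C') = { d, f, x, z }.
In C' : E x C f: add FIRST(f) = { f }.
In E : C: C is at the end, add FOLLOW(E) = { d, f, x, z }.
In B : C z: add FIRST(z) = { z }.
In B' : f d C d: add FIRST(d) = { d }.
In G : f C: C is at the end, add FOLLOW(G) = { d, f, x }.
Union: FOLLOW(C) = { $, d, f, x, z }.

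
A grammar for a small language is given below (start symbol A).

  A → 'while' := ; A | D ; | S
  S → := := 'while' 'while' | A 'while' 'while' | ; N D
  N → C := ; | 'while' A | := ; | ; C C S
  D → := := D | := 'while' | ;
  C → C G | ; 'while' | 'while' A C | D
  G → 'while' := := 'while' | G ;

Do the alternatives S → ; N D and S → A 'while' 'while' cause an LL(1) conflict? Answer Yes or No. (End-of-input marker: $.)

Yes

FIRST(; N D) = { ; } and FIRST(A 'while' 'while') = { 'while', :=, ; }.
Both contain ;, so the two alternatives are not disjoint — LL(1) conflict.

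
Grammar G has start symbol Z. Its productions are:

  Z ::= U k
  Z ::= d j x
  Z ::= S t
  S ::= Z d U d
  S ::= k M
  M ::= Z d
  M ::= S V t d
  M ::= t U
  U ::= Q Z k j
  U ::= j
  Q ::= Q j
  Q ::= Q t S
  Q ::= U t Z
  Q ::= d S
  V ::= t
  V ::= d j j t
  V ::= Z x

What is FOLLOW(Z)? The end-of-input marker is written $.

Z is the start symbol, so $ ∈ FOLLOW(Z).
In S ::= Z d U d: add FIRST(d U d) = { d }.
In M ::= Z d: add FIRST(d) = { d }.
In U ::= Q Z k j: add FIRST(k j) = { k }.
In Q ::= U t Z: Z is at the end, add FOLLOW(Q) = { d, j, k, t }.
In V ::= Z x: add FIRST(x) = { x }.
Union: FOLLOW(Z) = { $, d, j, k, t, x }.

{ $, d, j, k, t, x }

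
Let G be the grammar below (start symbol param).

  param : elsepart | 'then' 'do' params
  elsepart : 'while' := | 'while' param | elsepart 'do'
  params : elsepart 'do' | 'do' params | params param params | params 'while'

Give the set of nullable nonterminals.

No nonterminal has an empty production or an RHS whose symbols are all nullable.

{ } (none)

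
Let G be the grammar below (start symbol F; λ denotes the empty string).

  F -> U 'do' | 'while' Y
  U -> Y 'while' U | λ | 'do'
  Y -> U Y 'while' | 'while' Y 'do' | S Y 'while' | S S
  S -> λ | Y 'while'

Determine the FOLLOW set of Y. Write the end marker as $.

In F -> 'while' Y: Y is at the end, add FOLLOW(F) = { $ }.
In U -> Y 'while' U: add FIRST('while' U) = { 'while' }.
In Y -> U Y 'while': add FIRST('while') = { 'while' }.
In Y -> 'while' Y 'do': add FIRST('do') = { 'do' }.
In Y -> S Y 'while': add FIRST('while') = { 'while' }.
In S -> Y 'while': add FIRST('while') = { 'while' }.
Union: FOLLOW(Y) = { $, 'do', 'while' }.

{ $, 'do', 'while' }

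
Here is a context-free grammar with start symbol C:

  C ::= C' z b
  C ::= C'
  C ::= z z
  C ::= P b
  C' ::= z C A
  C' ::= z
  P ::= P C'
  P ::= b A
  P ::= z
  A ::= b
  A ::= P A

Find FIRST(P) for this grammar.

{ b, z }

From P ::= P C': add FIRST(P) = { b, z }.
P ::= b A contributes {b}.
P ::= z contributes {z}.
Union: FIRST(P) = { b, z }.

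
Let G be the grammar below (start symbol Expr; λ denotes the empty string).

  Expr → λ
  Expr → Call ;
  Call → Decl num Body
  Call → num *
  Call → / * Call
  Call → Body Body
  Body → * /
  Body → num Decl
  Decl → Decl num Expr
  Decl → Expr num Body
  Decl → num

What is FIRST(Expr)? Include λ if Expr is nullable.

{ *, /, num, λ }

Expr → λ contributes λ.
From Expr → Call ;: add FIRST(Call) = { *, /, num }.
Union: FIRST(Expr) = { *, /, num, λ }.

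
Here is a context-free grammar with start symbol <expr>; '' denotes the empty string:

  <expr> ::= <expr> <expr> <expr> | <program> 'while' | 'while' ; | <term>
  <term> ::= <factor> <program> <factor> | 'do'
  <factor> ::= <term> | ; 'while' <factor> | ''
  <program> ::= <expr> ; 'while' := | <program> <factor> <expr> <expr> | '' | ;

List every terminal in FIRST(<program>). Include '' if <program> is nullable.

{ 'do', 'while', ;, '' }

From <program> ::= <expr> ; 'while' :=: <expr> nullable, take FIRST(<expr>) ∪ {;} = { 'do', 'while', ; }.
From <program> ::= <program> <factor> <expr> <expr>: <program>, <factor>, <expr>, <expr> nullable, take FIRST(<program>) ∪ FIRST(<factor>) ∪ FIRST(<expr>) ∪ FIRST(<expr>) = { 'do', 'while', ; }; also '' since the whole RHS is nullable.
<program> ::= '' contributes ''.
<program> ::= ; contributes {;}.
Union: FIRST(<program>) = { 'do', 'while', ;, '' }.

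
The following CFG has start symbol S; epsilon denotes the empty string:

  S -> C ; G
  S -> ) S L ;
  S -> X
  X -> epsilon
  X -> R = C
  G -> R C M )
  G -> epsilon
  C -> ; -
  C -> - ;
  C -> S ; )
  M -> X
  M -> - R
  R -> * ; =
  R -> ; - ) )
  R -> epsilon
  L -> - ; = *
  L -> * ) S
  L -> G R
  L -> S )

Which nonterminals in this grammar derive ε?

{ G, L, M, R, S, X }

Directly nullable (have an epsilon-production): X, G, R.
S -> X with every symbol nullable, so S is nullable.
M -> X with every symbol nullable, so M is nullable.
L -> G R with every symbol nullable, so L is nullable.
No other nonterminal has a production whose RHS symbols are all nullable.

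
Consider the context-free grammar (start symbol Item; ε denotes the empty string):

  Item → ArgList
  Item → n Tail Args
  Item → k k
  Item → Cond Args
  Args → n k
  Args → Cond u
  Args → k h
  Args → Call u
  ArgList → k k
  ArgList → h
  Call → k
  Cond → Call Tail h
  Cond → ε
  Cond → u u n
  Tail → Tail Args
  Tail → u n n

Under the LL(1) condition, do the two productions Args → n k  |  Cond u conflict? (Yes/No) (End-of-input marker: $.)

FIRST(n k) = { n } and FIRST(Cond u) = { k, u }.
The FIRST sets are disjoint and neither alternative is nullable — no conflict.

No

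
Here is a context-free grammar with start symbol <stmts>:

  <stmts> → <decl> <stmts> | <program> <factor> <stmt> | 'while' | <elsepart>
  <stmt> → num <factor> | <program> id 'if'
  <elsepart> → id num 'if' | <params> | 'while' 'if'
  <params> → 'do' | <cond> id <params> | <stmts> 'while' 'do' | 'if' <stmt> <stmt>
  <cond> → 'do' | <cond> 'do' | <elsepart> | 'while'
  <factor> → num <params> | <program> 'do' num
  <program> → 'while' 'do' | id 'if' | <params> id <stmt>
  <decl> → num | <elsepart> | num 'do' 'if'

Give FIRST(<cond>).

{ 'do', 'if', 'while', id, num }

<cond> → 'do' contributes {'do'}.
From <cond> → <cond> 'do': add FIRST(<cond>) = { 'do', 'if', 'while', id, num }.
From <cond> → <elsepart>: add FIRST(<elsepart>) = { 'do', 'if', 'while', id, num }.
<cond> → 'while' contributes {'while'}.
Union: FIRST(<cond>) = { 'do', 'if', 'while', id, num }.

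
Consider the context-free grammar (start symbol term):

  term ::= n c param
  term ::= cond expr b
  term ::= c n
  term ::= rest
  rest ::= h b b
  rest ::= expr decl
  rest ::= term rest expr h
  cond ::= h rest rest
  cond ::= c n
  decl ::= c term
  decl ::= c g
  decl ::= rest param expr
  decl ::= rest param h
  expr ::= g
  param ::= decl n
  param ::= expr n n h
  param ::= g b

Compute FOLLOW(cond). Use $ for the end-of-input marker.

In term ::= cond expr b: add FIRST(expr b) = { g }.
Union: FOLLOW(cond) = { g }.

{ g }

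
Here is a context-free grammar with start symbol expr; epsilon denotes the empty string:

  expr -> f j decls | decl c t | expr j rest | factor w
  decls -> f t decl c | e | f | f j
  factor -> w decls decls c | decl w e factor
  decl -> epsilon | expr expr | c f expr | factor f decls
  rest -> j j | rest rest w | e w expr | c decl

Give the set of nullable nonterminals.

Directly nullable (have an epsilon-production): decl.
No other nonterminal has a production whose RHS symbols are all nullable.

{ decl }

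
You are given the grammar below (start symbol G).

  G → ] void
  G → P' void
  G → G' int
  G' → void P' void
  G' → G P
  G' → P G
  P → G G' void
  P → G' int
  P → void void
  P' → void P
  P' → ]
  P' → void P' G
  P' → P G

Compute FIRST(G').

G' → void P' void contributes {void}.
From G' → G P: add FIRST(G) = { ], void }.
From G' → P G: add FIRST(P) = { ], void }.
Union: FIRST(G') = { ], void }.

{ ], void }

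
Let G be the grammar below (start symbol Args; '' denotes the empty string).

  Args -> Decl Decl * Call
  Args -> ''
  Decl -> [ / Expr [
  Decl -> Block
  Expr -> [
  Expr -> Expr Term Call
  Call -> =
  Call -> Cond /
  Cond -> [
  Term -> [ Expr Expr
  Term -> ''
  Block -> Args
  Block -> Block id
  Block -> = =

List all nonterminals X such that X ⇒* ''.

Directly nullable (have an ''-production): Args, Term.
Block -> Args with every symbol nullable, so Block is nullable.
Decl -> Block with every symbol nullable, so Decl is nullable.
No other nonterminal has a production whose RHS symbols are all nullable.

{ Args, Block, Decl, Term }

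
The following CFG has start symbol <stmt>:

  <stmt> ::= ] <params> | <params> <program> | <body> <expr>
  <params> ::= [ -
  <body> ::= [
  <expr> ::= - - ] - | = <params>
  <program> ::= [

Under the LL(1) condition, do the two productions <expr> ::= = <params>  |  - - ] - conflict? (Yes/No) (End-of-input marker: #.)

FIRST(= <params>) = { = } and FIRST(- - ] -) = { - }.
The FIRST sets are disjoint and neither alternative is nullable — no conflict.

No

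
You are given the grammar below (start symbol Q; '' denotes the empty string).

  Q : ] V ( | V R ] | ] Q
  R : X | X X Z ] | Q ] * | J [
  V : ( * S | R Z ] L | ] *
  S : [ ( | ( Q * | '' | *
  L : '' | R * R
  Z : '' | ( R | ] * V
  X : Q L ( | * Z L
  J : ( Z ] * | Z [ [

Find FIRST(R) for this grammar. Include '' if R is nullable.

From R : X: add FIRST(X) = { (, *, [, ] }.
From R : X X Z ]: add FIRST(X) = { (, *, [, ] }.
From R : Q ] *: add FIRST(Q) = { (, *, [, ] }.
From R : J [: add FIRST(J) = { (, [, ] }.
Union: FIRST(R) = { (, *, [, ] }.

{ (, *, [, ] }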